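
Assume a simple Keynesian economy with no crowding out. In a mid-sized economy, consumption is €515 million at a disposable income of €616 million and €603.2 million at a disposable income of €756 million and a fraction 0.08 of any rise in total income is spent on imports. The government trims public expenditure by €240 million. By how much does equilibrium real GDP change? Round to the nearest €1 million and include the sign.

−€533 million

MPC = ΔC/ΔYd = (603.2 − 515)/(756 − 616) = 88.2/140 = 0.63.
Government-spending multiplier = 1/(1 − c + m) = 1/(1 − 0.63 + 0.08) = 1/0.45 ≈ 2.222.
ΔY = k × ΔG = (−€240 million) / 0.45 ≈ −€533 million.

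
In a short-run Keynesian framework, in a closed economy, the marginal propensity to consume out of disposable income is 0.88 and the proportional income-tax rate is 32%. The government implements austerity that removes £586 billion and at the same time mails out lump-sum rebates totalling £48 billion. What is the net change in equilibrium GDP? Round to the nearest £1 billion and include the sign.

Expenditure multiplier = 1/(1 − c(1−t)) = 1/(1 − 0.88×0.68) = 1/0.4016 ≈ 2.49.
ΔG contributes k·ΔG = (−£586 billion) / 0.4016 ≈ −£1,459.2 billion.
ΔT of −£48 billion changes first-round spending by −c·ΔT = +£42.24 billion, contributing k·(−c·ΔT) = (+£42.24 billion) / 0.4016 ≈ +£105.2 billion.
Net ΔY = k(ΔG − c·ΔT) = (−£543.76 billion) / 0.4016 ≈ −£1,354 billion.

−£1,354 billion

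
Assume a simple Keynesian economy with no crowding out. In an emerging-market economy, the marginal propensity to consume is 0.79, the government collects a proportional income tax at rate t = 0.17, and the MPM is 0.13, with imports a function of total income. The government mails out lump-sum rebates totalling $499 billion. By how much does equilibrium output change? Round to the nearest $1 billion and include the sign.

A lump-sum tax change of −$499 billion shifts disposable income by +$499 billion; first-round consumption changes by −c × ΔT = −0.79 × (−$499 billion) = +$394.21 billion.
Expenditure multiplier = 1/(1 − c(1−t) + m) = 1/(1 − 0.79×0.83 + 0.13) = 1/0.4743 ≈ 2.108.
The tax multiplier is −c × k ≈ −1.666, so ΔY = k × (−c·ΔT) = (+$394.21 billion) / 0.4743 ≈ +$831 billion.

+$831 billion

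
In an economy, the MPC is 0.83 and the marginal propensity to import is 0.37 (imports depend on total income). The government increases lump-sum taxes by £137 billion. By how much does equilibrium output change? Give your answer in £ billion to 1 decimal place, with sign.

A lump-sum tax change of +£137 billion shifts disposable income by −£137 billion; first-round consumption changes by −c × ΔT = −0.83 × (+£137 billion) = −£113.71 billion.
Expenditure multiplier = 1/(1 − c + m) = 1/(1 − 0.83 + 0.37) = 1/0.54 ≈ 1.852.
The tax multiplier is −c × k ≈ −1.537, so ΔY = k × (−c·ΔT) = (−£113.71 billion) / 0.54 ≈ −£210.6 billion.

−£210.6 billion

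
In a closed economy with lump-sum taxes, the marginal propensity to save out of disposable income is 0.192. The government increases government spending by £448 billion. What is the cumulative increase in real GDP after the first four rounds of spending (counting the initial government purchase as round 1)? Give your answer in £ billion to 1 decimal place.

£1,338.8 billion

MPC = 1 − MPS = 1 − 0.192 = 0.808.
Round 1 adds ΔG = £448 billion; each later round is MPC = 0.808 times the previous.
After 4 rounds: 448 + 361.984 + 292.483072 + 236.326322176 = ΔG·(1 − c^4)/(1 − c) = 448 × (1 − 0.426231402496)/0.192 ≈ £1,338.8 billion.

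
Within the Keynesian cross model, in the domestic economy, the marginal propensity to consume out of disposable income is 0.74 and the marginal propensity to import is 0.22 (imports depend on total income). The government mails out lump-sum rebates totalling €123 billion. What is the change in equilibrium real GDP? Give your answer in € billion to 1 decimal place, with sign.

A lump-sum tax change of −€123 billion shifts disposable income by +€123 billion; first-round consumption changes by −c × ΔT = −0.74 × (−€123 billion) = +€91.02 billion.
Expenditure multiplier = 1/(1 − c + m) = 1/(1 − 0.74 + 0.22) = 1/0.48 ≈ 2.083.
The tax multiplier is −c × k ≈ −1.542, so ΔY = k × (−c·ΔT) = (+€91.02 billion) / 0.48 ≈ +€189.6 billion.

+€189.6 billion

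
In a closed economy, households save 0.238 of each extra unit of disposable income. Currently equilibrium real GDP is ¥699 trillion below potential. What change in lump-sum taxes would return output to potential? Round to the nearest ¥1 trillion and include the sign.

−¥218 trillion

MPC = 1 − MPS = 1 − 0.238 = 0.762.
Spending multiplier = 1/(1 − MPC) = 1/(1 − 0.762) = 1/0.238 ≈ 4.202.
Tax multiplier = −c·k = −0.762/0.238 ≈ −3.202. Need ΔY = +¥699 trillion, so ΔT = ΔY/(−c·k) = −(+¥699 trillion) × 0.238 / 0.762 ≈ −¥218 trillion.
The government should cut lump-sum taxes by ¥218 trillion.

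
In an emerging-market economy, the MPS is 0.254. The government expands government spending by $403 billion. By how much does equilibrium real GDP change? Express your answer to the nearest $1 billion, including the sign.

MPC = 1 − MPS = 1 − 0.254 = 0.746.
Spending multiplier = 1/(1 − MPC) = 1/(1 − 0.746) = 1/0.254 ≈ 3.937.
ΔY = k × ΔG = (+$403 billion) / 0.254 ≈ +$1,587 billion.

+$1,587 billion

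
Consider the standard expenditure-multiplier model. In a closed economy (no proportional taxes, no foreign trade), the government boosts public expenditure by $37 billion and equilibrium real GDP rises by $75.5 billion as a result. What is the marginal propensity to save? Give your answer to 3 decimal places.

0.490

Implied spending multiplier k = ΔY/ΔG = 75.5/37 ≈ 2.0405.
Since k = 1/(1 − MPC), MPC = 1 − 1/k = 1 − ΔG/ΔY = 1 − 37/75.5 ≈ 0.510.
MPS = 1 − MPC = 0.490.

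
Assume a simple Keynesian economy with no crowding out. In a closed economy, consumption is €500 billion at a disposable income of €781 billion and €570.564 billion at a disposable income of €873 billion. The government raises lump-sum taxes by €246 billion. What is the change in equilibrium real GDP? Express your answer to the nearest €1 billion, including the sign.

−€810 billion

MPC = ΔC/ΔYd = (570.564 − 500)/(873 − 781) = 70.564/92 = 0.767.
A lump-sum tax change of +€246 billion shifts disposable income by −€246 billion; first-round consumption changes by −c × ΔT = −0.767 × (+€246 billion) = −€188.682 billion.
Expenditure multiplier = 1/(1 − MPC) = 1/(1 − 0.767) = 1/0.233 ≈ 4.292.
The tax multiplier is −c × k ≈ −3.292, so ΔY = k × (−c·ΔT) = (−€188.682 billion) / 0.233 ≈ −€810 billion.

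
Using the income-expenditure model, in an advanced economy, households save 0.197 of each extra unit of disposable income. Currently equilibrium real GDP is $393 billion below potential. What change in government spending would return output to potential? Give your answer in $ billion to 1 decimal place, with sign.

MPC = 1 − MPS = 1 − 0.197 = 0.803.
Spending multiplier = 1/(1 − MPC) = 1/(1 − 0.803) = 1/0.197 ≈ 5.076.
Need ΔY = +$393 billion, so ΔG = ΔY/k = (+$393 billion) × 0.197 ≈ +$77.4 billion.
The government should increase government spending by $77.4 billion.

+$77.4 billion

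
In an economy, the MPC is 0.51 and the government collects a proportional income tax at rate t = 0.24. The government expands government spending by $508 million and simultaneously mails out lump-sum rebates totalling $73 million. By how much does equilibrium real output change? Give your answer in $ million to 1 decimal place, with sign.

+$890.3 million

Expenditure multiplier = 1/(1 − c(1−t)) = 1/(1 − 0.51×0.76) = 1/0.6124 ≈ 1.633.
ΔG contributes k·ΔG = (+$508 million) / 0.6124 ≈ +$829.5 million.
ΔT of −$73 million changes first-round spending by −c·ΔT = +$37.23 million, contributing k·(−c·ΔT) = (+$37.23 million) / 0.6124 ≈ +$60.8 million.
Net ΔY = k(ΔG − c·ΔT) = (+$545.23 million) / 0.6124 ≈ +$890.3 million.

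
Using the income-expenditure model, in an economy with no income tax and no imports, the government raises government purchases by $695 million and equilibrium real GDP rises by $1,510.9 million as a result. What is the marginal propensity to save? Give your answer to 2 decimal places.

Implied spending multiplier k = ΔY/ΔG = 1,510.9/695 ≈ 2.174.
Since k = 1/(1 − MPC), MPC = 1 − 1/k = 1 − ΔG/ΔY = 1 − 695/1,510.9 ≈ 0.54.
MPS = 1 − MPC = 0.46.

0.46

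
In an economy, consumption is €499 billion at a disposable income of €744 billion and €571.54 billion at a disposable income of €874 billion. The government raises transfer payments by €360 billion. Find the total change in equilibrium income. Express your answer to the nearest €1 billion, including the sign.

+€454 billion

MPC = ΔC/ΔYd = (571.54 − 499)/(874 − 744) = 72.54/130 = 0.558.
The transfer change shifts disposable income by +€360 billion, so first-round consumption changes by c·ΔTR = 0.558 × (+€360 billion) = +€200.88 billion.
Expenditure multiplier = 1/(1 − MPC) = 1/(1 − 0.558) = 1/0.442 ≈ 2.262.
The transfer multiplier is c × k ≈ 1.262, so ΔY = k × (c·ΔTR) = (+€200.88 billion) / 0.442 ≈ +€454 billion.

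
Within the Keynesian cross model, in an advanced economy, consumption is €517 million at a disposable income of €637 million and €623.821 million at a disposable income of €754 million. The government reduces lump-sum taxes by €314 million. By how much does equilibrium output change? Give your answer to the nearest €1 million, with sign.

MPC = ΔC/ΔYd = (623.821 − 517)/(754 − 637) = 106.821/117 = 0.913.
A lump-sum tax change of −€314 million shifts disposable income by +€314 million; first-round consumption changes by −c × ΔT = −0.913 × (−€314 million) = +€286.682 million.
Expenditure multiplier = 1/(1 − MPC) = 1/(1 − 0.913) = 1/0.087 ≈ 11.494.
The tax multiplier is −c × k ≈ −10.494, so ΔY = k × (−c·ΔT) = (+€286.682 million) / 0.087 ≈ +€3,295 million.

+€3,295 million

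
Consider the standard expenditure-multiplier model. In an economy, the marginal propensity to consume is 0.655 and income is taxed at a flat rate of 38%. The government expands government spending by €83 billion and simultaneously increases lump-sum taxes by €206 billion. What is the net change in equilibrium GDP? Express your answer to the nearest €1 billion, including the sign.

−€87 billion

Expenditure multiplier = 1/(1 − c(1−t)) = 1/(1 − 0.655×0.62) = 1/0.5939 ≈ 1.684.
ΔG contributes k·ΔG = (+€83 billion) / 0.5939 ≈ +€139.8 billion.
ΔT of +€206 billion changes first-round spending by −c·ΔT = −€134.93 billion, contributing k·(−c·ΔT) = (−€134.93 billion) / 0.5939 ≈ −€227.2 billion.
Net ΔY = k(ΔG − c·ΔT) = (−€51.93 billion) / 0.5939 ≈ −€87 billion.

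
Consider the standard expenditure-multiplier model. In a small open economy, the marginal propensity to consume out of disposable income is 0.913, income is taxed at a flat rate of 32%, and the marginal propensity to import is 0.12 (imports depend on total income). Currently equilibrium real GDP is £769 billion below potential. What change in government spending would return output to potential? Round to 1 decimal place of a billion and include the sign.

+£383.9 billion

Spending multiplier = 1/(1 − c(1−t) + m) = 1/(1 − 0.913×0.68 + 0.12) = 1/0.49916 ≈ 2.003.
Need ΔY = +£769 billion, so ΔG = ΔY/k = (+£769 billion) × 0.49916 ≈ +£383.9 billion.
The government should increase government spending by £383.9 billion.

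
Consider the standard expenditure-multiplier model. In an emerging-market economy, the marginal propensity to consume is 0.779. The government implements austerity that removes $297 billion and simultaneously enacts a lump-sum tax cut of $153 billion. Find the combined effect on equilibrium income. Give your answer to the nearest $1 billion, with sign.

Expenditure multiplier = 1/(1 − MPC) = 1/(1 − 0.779) = 1/0.221 ≈ 4.525.
ΔG contributes k·ΔG = (−$297 billion) / 0.221 ≈ −$1,343.9 billion.
ΔT of −$153 billion changes first-round spending by −c·ΔT = +$119.187 billion, contributing k·(−c·ΔT) = (+$119.187 billion) / 0.221 ≈ +$539.3 billion.
Net ΔY = k(ΔG − c·ΔT) = (−$177.813 billion) / 0.221 ≈ −$805 billion.

−$805 billion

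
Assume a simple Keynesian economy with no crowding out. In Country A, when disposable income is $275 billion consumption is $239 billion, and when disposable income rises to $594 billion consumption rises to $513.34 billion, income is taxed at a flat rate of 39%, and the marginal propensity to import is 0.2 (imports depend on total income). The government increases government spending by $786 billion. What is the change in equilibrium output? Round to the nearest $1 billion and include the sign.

MPC = ΔC/ΔYd = (513.34 − 239)/(594 − 275) = 274.34/319 = 0.86.
Government-spending multiplier = 1/(1 − c(1−t) + m) = 1/(1 − 0.86×0.61 + 0.2) = 1/0.6754 ≈ 1.481.
ΔY = k × ΔG = (+$786 billion) / 0.6754 ≈ +$1,164 billion.

+$1,164 billion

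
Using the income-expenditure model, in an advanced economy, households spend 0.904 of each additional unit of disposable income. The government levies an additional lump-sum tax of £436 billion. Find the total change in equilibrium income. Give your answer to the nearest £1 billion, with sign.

A lump-sum tax change of +£436 billion shifts disposable income by −£436 billion; first-round consumption changes by −c × ΔT = −0.904 × (+£436 billion) = −£394.144 billion.
Expenditure multiplier = 1/(1 − MPC) = 1/(1 − 0.904) = 1/0.096 ≈ 10.417.
The tax multiplier is −c × k ≈ −9.417, so ΔY = k × (−c·ΔT) = (−£394.144 billion) / 0.096 ≈ −£4,106 billion.

−£4,106 billion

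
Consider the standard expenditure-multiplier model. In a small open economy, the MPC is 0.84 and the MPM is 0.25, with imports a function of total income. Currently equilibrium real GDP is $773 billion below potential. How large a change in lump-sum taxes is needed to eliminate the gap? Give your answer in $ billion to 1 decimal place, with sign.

Spending multiplier = 1/(1 − c + m) = 1/(1 − 0.84 + 0.25) = 1/0.41 ≈ 2.439.
Tax multiplier = −c·k = −0.84/0.41 ≈ −2.049. Need ΔY = +$773 billion, so ΔT = ΔY/(−c·k) = −(+$773 billion) × 0.41 / 0.84 ≈ −$377.3 billion.
The government should cut lump-sum taxes by $377.3 billion.

−$377.3 billion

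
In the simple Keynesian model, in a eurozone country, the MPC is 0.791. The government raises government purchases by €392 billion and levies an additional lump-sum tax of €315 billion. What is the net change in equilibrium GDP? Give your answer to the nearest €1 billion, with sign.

+€683 billion

Expenditure multiplier = 1/(1 − MPC) = 1/(1 − 0.791) = 1/0.209 ≈ 4.785.
ΔG contributes k·ΔG = (+€392 billion) / 0.209 ≈ +€1,875.6 billion.
ΔT of +€315 billion changes first-round spending by −c·ΔT = −€249.165 billion, contributing k·(−c·ΔT) = (−€249.165 billion) / 0.209 ≈ −€1,192.2 billion.
Net ΔY = k(ΔG − c·ΔT) = (+€142.835 billion) / 0.209 ≈ +€683 billion.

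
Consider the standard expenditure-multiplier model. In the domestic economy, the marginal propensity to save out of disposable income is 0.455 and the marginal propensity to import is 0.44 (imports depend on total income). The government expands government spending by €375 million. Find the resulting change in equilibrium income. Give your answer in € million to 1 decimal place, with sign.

+€419.0 million

MPC = 1 − MPS = 1 − 0.455 = 0.545.
Government-spending multiplier = 1/(1 − c + m) = 1/(1 − 0.545 + 0.44) = 1/0.895 ≈ 1.117.
ΔY = k × ΔG = (+€375 million) / 0.895 ≈ +€419 million.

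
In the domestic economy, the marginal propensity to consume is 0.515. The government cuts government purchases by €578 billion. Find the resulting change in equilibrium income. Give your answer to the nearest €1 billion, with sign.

−€1,192 billion

Expenditure multiplier = 1/(1 − MPC) = 1/(1 − 0.515) = 1/0.485 ≈ 2.062.
ΔY = k × ΔG = (−€578 billion) / 0.485 ≈ −€1,192 billion.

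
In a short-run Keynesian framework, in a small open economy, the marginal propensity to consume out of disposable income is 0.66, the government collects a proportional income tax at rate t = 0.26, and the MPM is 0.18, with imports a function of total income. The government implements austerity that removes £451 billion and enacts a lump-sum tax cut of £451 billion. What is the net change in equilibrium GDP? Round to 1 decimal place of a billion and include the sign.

−£221.7 billion

Expenditure multiplier = 1/(1 − c(1−t) + m) = 1/(1 − 0.66×0.74 + 0.18) = 1/0.6916 ≈ 1.446.
ΔG contributes k·ΔG = (−£451 billion) / 0.6916 ≈ −£652.1 billion.
ΔT of −£451 billion changes first-round spending by −c·ΔT = +£297.66 billion, contributing k·(−c·ΔT) = (+£297.66 billion) / 0.6916 ≈ +£430.4 billion.
Net ΔY = k(ΔG − c·ΔT) = (−£153.34 billion) / 0.6916 ≈ −£221.7 billion.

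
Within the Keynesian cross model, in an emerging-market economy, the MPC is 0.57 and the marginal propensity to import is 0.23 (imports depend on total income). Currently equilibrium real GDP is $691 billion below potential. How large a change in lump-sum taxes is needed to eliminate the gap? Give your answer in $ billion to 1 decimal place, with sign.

−$800.1 billion

Spending multiplier = 1/(1 − c + m) = 1/(1 − 0.57 + 0.23) = 1/0.66 ≈ 1.515.
Tax multiplier = −c·k = −0.57/0.66 ≈ −0.864. Need ΔY = +$691 billion, so ΔT = ΔY/(−c·k) = −(+$691 billion) × 0.66 / 0.57 ≈ −$800.1 billion.
The government should cut lump-sum taxes by $800.1 billion.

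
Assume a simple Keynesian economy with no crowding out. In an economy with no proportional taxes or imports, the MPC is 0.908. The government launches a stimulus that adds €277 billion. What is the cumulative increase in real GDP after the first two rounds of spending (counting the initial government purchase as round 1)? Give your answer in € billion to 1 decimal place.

Round 1 adds ΔG = €277 billion; each later round is MPC = 0.908 times the previous.
After 2 rounds: 277 + 251.516 = ΔG·(1 − c^2)/(1 − c) = 277 × (1 − 0.824464)/0.092 ≈ €528.5 billion.

€528.5 billion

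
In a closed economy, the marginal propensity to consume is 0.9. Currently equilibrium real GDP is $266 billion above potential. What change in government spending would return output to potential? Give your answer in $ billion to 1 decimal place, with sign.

Spending multiplier = 1/(1 − MPC) = 1/(1 − 0.9) = 1/0.1 = 10.
Need ΔY = −$266 billion, so ΔG = ΔY/k = (−$266 billion) × 0.1 = −$26.6 billion.
The government should cut government spending by $26.6 billion.

−$26.6 billion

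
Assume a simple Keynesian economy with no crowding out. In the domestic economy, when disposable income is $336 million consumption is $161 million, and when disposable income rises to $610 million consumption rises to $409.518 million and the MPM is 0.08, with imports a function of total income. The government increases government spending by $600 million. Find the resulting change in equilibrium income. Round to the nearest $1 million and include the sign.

+$3,468 million

MPC = ΔC/ΔYd = (409.518 − 161)/(610 − 336) = 248.518/274 = 0.907.
Government-spending multiplier = 1/(1 − c + m) = 1/(1 − 0.907 + 0.08) = 1/0.173 ≈ 5.78.
ΔY = k × ΔG = (+$600 million) / 0.173 ≈ +$3,468 million.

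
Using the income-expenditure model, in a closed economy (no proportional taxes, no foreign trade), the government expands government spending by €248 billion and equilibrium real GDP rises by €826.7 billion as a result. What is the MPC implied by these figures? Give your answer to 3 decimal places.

Implied spending multiplier k = ΔY/ΔG = 826.7/248 ≈ 3.3335.
Since k = 1/(1 − MPC), MPC = 1 − 1/k = 1 − ΔG/ΔY = 1 − 248/826.7 ≈ 0.700.

0.700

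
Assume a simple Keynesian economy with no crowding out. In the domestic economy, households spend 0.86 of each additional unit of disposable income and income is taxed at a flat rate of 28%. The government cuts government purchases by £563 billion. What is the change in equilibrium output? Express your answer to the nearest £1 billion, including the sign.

Government-spending multiplier = 1/(1 − c(1−t)) = 1/(1 − 0.86×0.72) = 1/0.3808 ≈ 2.626.
ΔY = k × ΔG = (−£563 billion) / 0.3808 ≈ −£1,478 billion.

−£1,478 billion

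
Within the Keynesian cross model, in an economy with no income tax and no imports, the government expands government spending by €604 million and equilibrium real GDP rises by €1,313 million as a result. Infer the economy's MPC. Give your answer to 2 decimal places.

0.54

Implied spending multiplier k = ΔY/ΔG = 1,313/604 ≈ 2.1738.
Since k = 1/(1 − MPC), MPC = 1 − 1/k = 1 − ΔG/ΔY = 1 − 604/1,313 ≈ 0.54.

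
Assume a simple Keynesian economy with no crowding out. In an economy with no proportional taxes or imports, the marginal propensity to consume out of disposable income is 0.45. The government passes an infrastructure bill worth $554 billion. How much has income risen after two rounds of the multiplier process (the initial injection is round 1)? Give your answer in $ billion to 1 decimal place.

Round 1 adds ΔG = $554 billion; each later round is MPC = 0.45 times the previous.
After 2 rounds: 554 + 249.3 = ΔG·(1 − c^2)/(1 − c) = 554 × (1 − 0.2025)/0.55 = $803.3 billion.

$803.3 billion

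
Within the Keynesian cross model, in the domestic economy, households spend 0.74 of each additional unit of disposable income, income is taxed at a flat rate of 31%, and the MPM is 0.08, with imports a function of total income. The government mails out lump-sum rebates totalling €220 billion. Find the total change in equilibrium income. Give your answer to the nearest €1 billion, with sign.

+€286 billion

A lump-sum tax change of −€220 billion shifts disposable income by +€220 billion; first-round consumption changes by −c × ΔT = −0.74 × (−€220 billion) = +€162.8 billion.
Expenditure multiplier = 1/(1 − c(1−t) + m) = 1/(1 − 0.74×0.69 + 0.08) = 1/0.5694 ≈ 1.756.
The tax multiplier is −c × k ≈ −1.3, so ΔY = k × (−c·ΔT) = (+€162.8 billion) / 0.5694 ≈ +€286 billion.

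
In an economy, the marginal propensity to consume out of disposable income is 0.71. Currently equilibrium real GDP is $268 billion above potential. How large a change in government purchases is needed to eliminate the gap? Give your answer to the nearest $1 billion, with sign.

Spending multiplier = 1/(1 − MPC) = 1/(1 − 0.71) = 1/0.29 ≈ 3.448.
Need ΔY = −$268 billion, so ΔG = ΔY/k = (−$268 billion) × 0.29 ≈ −$78 billion.
The government should cut government purchases by $78 billion.

−$78 billion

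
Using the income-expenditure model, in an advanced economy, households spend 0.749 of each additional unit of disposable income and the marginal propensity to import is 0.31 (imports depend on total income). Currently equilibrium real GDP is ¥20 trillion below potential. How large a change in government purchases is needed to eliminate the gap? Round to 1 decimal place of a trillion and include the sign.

+¥11.2 trillion

Spending multiplier = 1/(1 − c + m) = 1/(1 − 0.749 + 0.31) = 1/0.561 ≈ 1.783.
Need ΔY = +¥20 trillion, so ΔG = ΔY/k = (+¥20 trillion) × 0.561 ≈ +¥11.2 trillion.
The government should increase government purchases by ¥11.2 trillion.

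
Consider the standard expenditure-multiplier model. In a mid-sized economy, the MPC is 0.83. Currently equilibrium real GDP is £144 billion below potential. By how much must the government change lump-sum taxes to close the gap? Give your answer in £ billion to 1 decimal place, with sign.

Spending multiplier = 1/(1 − MPC) = 1/(1 − 0.83) = 1/0.17 ≈ 5.882.
Tax multiplier = −c·k = −0.83/0.17 ≈ −4.882. Need ΔY = +£144 billion, so ΔT = ΔY/(−c·k) = −(+£144 billion) × 0.17 / 0.83 ≈ −£29.5 billion.
The government should cut lump-sum taxes by £29.5 billion.

−£29.5 billion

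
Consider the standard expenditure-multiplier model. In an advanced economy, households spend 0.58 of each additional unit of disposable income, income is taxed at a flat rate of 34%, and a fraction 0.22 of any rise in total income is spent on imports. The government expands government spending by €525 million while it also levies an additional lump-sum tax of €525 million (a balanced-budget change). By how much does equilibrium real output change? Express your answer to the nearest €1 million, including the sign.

+€263 million

Expenditure multiplier = 1/(1 − c(1−t) + m) = 1/(1 − 0.58×0.66 + 0.22) = 1/0.8372 ≈ 1.194.
ΔG contributes k·ΔG = (+€525 million) / 0.8372 ≈ +€627.1 million.
ΔT of +€525 million changes first-round spending by −c·ΔT = −€304.5 million, contributing k·(−c·ΔT) = (−€304.5 million) / 0.8372 ≈ −€363.7 million.
Net ΔY = k(ΔG − c·ΔT) = (+€220.5 million) / 0.8372 ≈ +€263 million.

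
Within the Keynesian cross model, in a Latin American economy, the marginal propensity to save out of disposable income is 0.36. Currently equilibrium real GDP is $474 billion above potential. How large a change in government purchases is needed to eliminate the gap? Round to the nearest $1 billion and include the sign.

MPC = 1 − MPS = 1 − 0.36 = 0.64.
Spending multiplier = 1/(1 − MPC) = 1/(1 − 0.64) = 1/0.36 ≈ 2.778.
Need ΔY = −$474 billion, so ΔG = ΔY/k = (−$474 billion) × 0.36 ≈ −$171 billion.
The government should cut government purchases by $171 billion.

−$171 billion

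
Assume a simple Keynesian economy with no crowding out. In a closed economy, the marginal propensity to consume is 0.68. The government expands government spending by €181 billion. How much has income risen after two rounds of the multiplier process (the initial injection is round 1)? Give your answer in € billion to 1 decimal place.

€304.1 billion

Round 1 adds ΔG = €181 billion; each later round is MPC = 0.68 times the previous.
After 2 rounds: 181 + 123.08 = ΔG·(1 − c^2)/(1 − c) = 181 × (1 − 0.4624)/0.32 ≈ €304.1 billion.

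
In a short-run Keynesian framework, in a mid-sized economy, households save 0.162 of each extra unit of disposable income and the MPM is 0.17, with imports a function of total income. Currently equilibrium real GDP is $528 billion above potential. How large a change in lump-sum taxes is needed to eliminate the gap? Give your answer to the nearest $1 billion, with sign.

+$209 billion

MPC = 1 − MPS = 1 − 0.162 = 0.838.
Spending multiplier = 1/(1 − c + m) = 1/(1 − 0.838 + 0.17) = 1/0.332 ≈ 3.012.
Tax multiplier = −c·k = −0.838/0.332 ≈ −2.524. Need ΔY = −$528 billion, so ΔT = ΔY/(−c·k) = −(−$528 billion) × 0.332 / 0.838 ≈ +$209 billion.
The government should raise lump-sum taxes by $209 billion.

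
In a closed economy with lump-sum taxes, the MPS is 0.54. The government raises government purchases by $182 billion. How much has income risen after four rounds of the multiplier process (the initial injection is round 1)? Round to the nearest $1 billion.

MPC = 1 − MPS = 1 − 0.54 = 0.46.
Round 1 adds ΔG = $182 billion; each later round is MPC = 0.46 times the previous.
After 4 rounds: 182 + 83.72 + 38.5112 + 17.715152 = ΔG·(1 − c^4)/(1 − c) = 182 × (1 − 0.04477456)/0.54 ≈ $322 billion.

$322 billion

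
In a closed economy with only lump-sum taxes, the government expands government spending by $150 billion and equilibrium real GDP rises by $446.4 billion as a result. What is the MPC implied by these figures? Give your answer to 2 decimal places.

Implied spending multiplier k = ΔY/ΔG = 446.4/150 = 2.976.
Since k = 1/(1 − MPC), MPC = 1 − 1/k = 1 − ΔG/ΔY = 1 − 150/446.4 ≈ 0.66.

0.66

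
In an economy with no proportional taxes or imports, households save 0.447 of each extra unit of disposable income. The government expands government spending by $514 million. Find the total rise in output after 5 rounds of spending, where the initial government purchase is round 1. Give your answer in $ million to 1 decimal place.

$1,090.4 million

MPC = 1 − MPS = 1 − 0.447 = 0.553.
Round 1 adds ΔG = $514 million; each later round is MPC = 0.553 times the previous.
After 5 rounds: 514 + 284.242 + 157.185826 + 86.923761778 + 48.068840263234 = ΔG·(1 − c^5)/(1 − c) = 514 × (1 − 0.051716086897993)/0.447 ≈ $1,090.4 million.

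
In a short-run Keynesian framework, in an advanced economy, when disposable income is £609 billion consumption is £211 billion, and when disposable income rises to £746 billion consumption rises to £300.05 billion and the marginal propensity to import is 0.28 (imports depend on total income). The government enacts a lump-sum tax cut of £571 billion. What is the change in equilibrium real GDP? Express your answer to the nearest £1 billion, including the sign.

+£589 billion

MPC = ΔC/ΔYd = (300.05 − 211)/(746 − 609) = 89.05/137 = 0.65.
A lump-sum tax change of −£571 billion shifts disposable income by +£571 billion; first-round consumption changes by −c × ΔT = −0.65 × (−£571 billion) = +£371.15 billion.
Expenditure multiplier = 1/(1 − c + m) = 1/(1 − 0.65 + 0.28) = 1/0.63 ≈ 1.587.
The tax multiplier is −c × k ≈ −1.032, so ΔY = k × (−c·ΔT) = (+£371.15 billion) / 0.63 ≈ +£589 billion.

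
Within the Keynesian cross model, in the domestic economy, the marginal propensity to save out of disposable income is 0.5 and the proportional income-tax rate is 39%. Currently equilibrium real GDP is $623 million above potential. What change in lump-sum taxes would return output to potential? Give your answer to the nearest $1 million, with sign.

+$866 million

MPC = 1 − MPS = 1 − 0.5 = 0.5.
Spending multiplier = 1/(1 − c(1−t)) = 1/(1 − 0.5×0.61) = 1/0.695 ≈ 1.439.
Tax multiplier = −c·k = −0.5/0.695 ≈ −0.719. Need ΔY = −$623 million, so ΔT = ΔY/(−c·k) = −(−$623 million) × 0.695 / 0.5 ≈ +$866 million.
The government should raise lump-sum taxes by $866 million.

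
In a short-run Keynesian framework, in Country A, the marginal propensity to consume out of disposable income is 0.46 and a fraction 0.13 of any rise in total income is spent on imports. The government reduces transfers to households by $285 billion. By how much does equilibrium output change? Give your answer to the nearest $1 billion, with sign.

−$196 billion

The transfer change shifts disposable income by −$285 billion, so first-round consumption changes by c·ΔTR = 0.46 × (−$285 billion) = −$131.1 billion.
Expenditure multiplier = 1/(1 − c + m) = 1/(1 − 0.46 + 0.13) = 1/0.67 ≈ 1.493.
The transfer multiplier is c × k ≈ 0.687, so ΔY = k × (c·ΔTR) = (−$131.1 billion) / 0.67 ≈ −$196 billion.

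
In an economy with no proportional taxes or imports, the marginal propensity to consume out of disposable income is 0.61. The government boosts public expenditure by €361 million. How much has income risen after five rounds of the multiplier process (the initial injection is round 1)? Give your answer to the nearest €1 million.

€847 million

Round 1 adds ΔG = €361 million; each later round is MPC = 0.61 times the previous.
After 5 rounds: 361 + 220.21 + 134.3281 + 81.940141 + 49.98348601 = ΔG·(1 − c^5)/(1 − c) = 361 × (1 − 0.0844596301)/0.39 ≈ €847 million.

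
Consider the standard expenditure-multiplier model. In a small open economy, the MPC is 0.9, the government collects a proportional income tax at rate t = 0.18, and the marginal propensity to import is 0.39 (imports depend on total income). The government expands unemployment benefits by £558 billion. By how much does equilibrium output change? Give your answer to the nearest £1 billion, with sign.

+£770 billion

The transfer change shifts disposable income by +£558 billion, so first-round consumption changes by c·ΔTR = 0.9 × (+£558 billion) = +£502.2 billion.
Expenditure multiplier = 1/(1 − c(1−t) + m) = 1/(1 − 0.9×0.82 + 0.39) = 1/0.652 ≈ 1.534.
The transfer multiplier is c × k ≈ 1.38, so ΔY = k × (c·ΔTR) = (+£502.2 billion) / 0.652 ≈ +£770 billion.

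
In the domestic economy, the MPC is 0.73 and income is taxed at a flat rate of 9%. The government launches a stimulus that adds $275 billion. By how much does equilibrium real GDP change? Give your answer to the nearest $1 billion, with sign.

Government-spending multiplier = 1/(1 − c(1−t)) = 1/(1 − 0.73×0.91) = 1/0.3357 ≈ 2.979.
ΔY = k × ΔG = (+$275 billion) / 0.3357 ≈ +$819 billion.

+$819 billion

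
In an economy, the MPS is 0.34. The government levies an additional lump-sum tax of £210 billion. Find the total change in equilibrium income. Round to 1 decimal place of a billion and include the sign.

MPC = 1 − MPS = 1 − 0.34 = 0.66.
A lump-sum tax change of +£210 billion shifts disposable income by −£210 billion; first-round consumption changes by −c × ΔT = −0.66 × (+£210 billion) = −£138.6 billion.
Expenditure multiplier = 1/(1 − MPC) = 1/(1 − 0.66) = 1/0.34 ≈ 2.941.
The tax multiplier is −c × k ≈ −1.941, so ΔY = k × (−c·ΔT) = (−£138.6 billion) / 0.34 ≈ −£407.6 billion.

−£407.6 billion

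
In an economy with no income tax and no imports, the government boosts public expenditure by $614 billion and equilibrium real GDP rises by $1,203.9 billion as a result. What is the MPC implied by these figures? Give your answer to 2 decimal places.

Implied spending multiplier k = ΔY/ΔG = 1,203.9/614 ≈ 1.9607.
Since k = 1/(1 − MPC), MPC = 1 − 1/k = 1 − ΔG/ΔY = 1 − 614/1,203.9 ≈ 0.49.

0.49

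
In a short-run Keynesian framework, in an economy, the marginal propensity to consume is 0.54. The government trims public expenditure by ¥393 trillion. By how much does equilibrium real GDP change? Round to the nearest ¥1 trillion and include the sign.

Expenditure multiplier = 1/(1 − MPC) = 1/(1 − 0.54) = 1/0.46 ≈ 2.174.
ΔY = k × ΔG = (−¥393 trillion) / 0.46 ≈ −¥854 trillion.

−¥854 trillion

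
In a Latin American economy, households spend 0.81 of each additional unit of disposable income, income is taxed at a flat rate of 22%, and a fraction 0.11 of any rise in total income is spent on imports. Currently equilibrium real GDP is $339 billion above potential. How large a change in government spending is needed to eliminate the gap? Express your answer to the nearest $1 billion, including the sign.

Spending multiplier = 1/(1 − c(1−t) + m) = 1/(1 − 0.81×0.78 + 0.11) = 1/0.4782 ≈ 2.091.
Need ΔY = −$339 billion, so ΔG = ΔY/k = (−$339 billion) × 0.4782 ≈ −$162 billion.
The government should cut government spending by $162 billion.

−$162 billion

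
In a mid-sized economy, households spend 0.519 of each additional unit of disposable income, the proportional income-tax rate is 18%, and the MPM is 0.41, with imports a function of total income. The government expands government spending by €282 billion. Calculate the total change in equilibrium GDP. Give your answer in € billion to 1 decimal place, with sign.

Spending multiplier = 1/(1 − c(1−t) + m) = 1/(1 − 0.519×0.82 + 0.41) = 1/0.98442 ≈ 1.016.
ΔY = k × ΔG = (+€282 billion) / 0.98442 ≈ +€286.5 billion.

+€286.5 billion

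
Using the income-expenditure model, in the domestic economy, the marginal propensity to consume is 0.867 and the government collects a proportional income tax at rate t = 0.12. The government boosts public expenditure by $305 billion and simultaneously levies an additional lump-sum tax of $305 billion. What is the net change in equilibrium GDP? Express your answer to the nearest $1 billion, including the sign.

+$171 billion

Expenditure multiplier = 1/(1 − c(1−t)) = 1/(1 − 0.867×0.88) = 1/0.23704 ≈ 4.219.
ΔG contributes k·ΔG = (+$305 billion) / 0.23704 ≈ +$1,286.7 billion.
ΔT of +$305 billion changes first-round spending by −c·ΔT = −$264.435 billion, contributing k·(−c·ΔT) = (−$264.435 billion) / 0.23704 ≈ −$1,115.6 billion.
Net ΔY = k(ΔG − c·ΔT) = (+$40.565 billion) / 0.23704 ≈ +$171 billion.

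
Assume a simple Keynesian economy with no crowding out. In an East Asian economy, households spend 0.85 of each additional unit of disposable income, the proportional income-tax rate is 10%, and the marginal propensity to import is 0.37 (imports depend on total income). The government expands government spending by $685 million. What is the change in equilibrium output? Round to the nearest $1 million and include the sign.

+$1,132 million

Government-spending multiplier = 1/(1 − c(1−t) + m) = 1/(1 − 0.85×0.9 + 0.37) = 1/0.605 ≈ 1.653.
ΔY = k × ΔG = (+$685 million) / 0.605 ≈ +$1,132 million.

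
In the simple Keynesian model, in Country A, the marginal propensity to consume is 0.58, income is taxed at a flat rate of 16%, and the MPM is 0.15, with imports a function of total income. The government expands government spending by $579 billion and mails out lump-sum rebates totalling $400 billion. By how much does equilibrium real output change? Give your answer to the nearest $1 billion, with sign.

+$1,224 billion

Expenditure multiplier = 1/(1 − c(1−t) + m) = 1/(1 − 0.58×0.84 + 0.15) = 1/0.6628 ≈ 1.509.
ΔG contributes k·ΔG = (+$579 billion) / 0.6628 ≈ +$873.6 billion.
ΔT of −$400 billion changes first-round spending by −c·ΔT = +$232 billion, contributing k·(−c·ΔT) = (+$232 billion) / 0.6628 ≈ +$350 billion.
Net ΔY = k(ΔG − c·ΔT) = (+$811 billion) / 0.6628 ≈ +$1,224 billion.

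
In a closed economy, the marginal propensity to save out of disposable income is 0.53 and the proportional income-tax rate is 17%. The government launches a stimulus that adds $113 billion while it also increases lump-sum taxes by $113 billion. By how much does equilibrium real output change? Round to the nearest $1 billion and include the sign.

+$98 billion

MPC = 1 − MPS = 1 − 0.53 = 0.47.
Expenditure multiplier = 1/(1 − c(1−t)) = 1/(1 − 0.47×0.83) = 1/0.6099 ≈ 1.64.
ΔG contributes k·ΔG = (+$113 billion) / 0.6099 ≈ +$185.3 billion.
ΔT of +$113 billion changes first-round spending by −c·ΔT = −$53.11 billion, contributing k·(−c·ΔT) = (−$53.11 billion) / 0.6099 ≈ −$87.1 billion.
Net ΔY = k(ΔG − c·ΔT) = (+$59.89 billion) / 0.6099 ≈ +$98 billion.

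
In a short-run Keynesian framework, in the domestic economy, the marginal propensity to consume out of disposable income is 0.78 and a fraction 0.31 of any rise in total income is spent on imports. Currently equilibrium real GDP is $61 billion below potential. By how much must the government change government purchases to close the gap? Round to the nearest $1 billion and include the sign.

+$32 billion

Spending multiplier = 1/(1 − c + m) = 1/(1 − 0.78 + 0.31) = 1/0.53 ≈ 1.887.
Need ΔY = +$61 billion, so ΔG = ΔY/k = (+$61 billion) × 0.53 ≈ +$32 billion.
The government should increase government purchases by $32 billion.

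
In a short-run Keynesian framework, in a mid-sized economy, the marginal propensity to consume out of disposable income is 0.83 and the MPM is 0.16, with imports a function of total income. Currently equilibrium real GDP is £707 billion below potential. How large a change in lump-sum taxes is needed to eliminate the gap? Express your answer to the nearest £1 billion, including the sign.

−£281 billion

Spending multiplier = 1/(1 − c + m) = 1/(1 − 0.83 + 0.16) = 1/0.33 ≈ 3.03.
Tax multiplier = −c·k = −0.83/0.33 ≈ −2.515. Need ΔY = +£707 billion, so ΔT = ΔY/(−c·k) = −(+£707 billion) × 0.33 / 0.83 ≈ −£281 billion.
The government should cut lump-sum taxes by £281 billion.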